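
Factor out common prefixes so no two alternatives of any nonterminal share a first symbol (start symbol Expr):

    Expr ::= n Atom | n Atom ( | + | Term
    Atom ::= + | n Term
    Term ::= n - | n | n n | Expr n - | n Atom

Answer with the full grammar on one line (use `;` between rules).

Expr has alternatives sharing prefix 'n Atom': factor to Expr → n Atom Expr1 with Expr1 → ε | (.
Term has alternatives sharing prefix 'n': factor to Term → n Term1 with Term1 → - | ε | n | Atom.

Expr ::= + | Term | n Atom Expr1; Atom ::= + | n Term; Term ::= Expr n - | n Term1; Expr1 ::= ε | (; Term1 ::= - | ε | n | Atom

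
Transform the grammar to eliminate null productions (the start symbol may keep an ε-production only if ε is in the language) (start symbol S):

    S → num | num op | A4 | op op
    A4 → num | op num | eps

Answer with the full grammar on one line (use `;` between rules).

S → num | num op | A4 | op op | ε; A4 → num | op num

The nullable symbols are {A4, S}.
ε ∈ L(G) since S is nullable, so keep S → ε.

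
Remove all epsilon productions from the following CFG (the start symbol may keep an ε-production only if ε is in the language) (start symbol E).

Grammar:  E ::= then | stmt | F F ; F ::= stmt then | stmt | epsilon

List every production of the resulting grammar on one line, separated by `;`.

E ::= then | stmt | F F | F | ε; F ::= stmt then | stmt

Nullable set = {E, F}.
ε ∈ L(G) since E is nullable, so keep E → ε.
Add the nullable-subset variants: E → F F gives F F | F.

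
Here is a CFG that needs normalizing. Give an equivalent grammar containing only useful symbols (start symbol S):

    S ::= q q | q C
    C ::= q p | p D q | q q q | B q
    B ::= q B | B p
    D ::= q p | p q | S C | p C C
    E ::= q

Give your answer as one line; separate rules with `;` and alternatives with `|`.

Generating nonterminals: {C, D, E, S}.
Reachable from S after that: {C, D, S}.
Removed useless symbols: {B, E} and every production mentioning them.

S ::= q q | q C; C ::= q p | p D q | q q q; D ::= q p | p q | S C | p C C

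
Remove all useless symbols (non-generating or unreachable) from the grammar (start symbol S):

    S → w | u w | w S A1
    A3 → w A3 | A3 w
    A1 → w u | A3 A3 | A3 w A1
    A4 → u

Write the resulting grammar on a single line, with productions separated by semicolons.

Generating nonterminals: {A1, A4, S}.
Reachable from S after that: {A1, S}.
Removed useless symbols: {A3, A4} and every production mentioning them.

S → w | u w | w S A1; A1 → w u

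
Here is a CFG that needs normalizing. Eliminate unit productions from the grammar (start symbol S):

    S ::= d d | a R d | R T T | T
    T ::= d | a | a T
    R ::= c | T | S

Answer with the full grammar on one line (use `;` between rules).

Unit pairs: R ⇒* {S, T}; S ⇒* {T}.
For every A with A ⇒* B via unit rules, add B's non-unit alternatives to A; then delete every rule of the form X → Y.

S ::= d d | a R d | R T T | d | a | a T; T ::= d | a | a T; R ::= d d | a R d | R T T | c | d | a | a T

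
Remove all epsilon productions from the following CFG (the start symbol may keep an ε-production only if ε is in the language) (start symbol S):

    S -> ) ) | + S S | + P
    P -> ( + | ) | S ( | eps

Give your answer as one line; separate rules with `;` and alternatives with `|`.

S -> ) ) | + S S | + P | +; P -> ( + | ) | S (

Nullable nonterminals: {P}.
ε ∉ L(G), so no ε-production is kept.
Expand every rule over subsets of its nullable positions: S → + P gives + P | +.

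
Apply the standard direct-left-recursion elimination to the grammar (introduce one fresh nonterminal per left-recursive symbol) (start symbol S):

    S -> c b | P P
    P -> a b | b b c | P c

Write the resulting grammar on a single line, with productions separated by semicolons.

P is directly left-recursive.
For P: α = {c}, β = {a b, b b c}. Rewrite as P → β P' and P' → α P' | ε.

S -> c b | P P; P -> a b P' | b b c P'; P' -> c P' | ε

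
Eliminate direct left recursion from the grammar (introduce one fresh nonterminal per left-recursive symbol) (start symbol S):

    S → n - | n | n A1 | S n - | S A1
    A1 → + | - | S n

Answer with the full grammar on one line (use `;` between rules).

S → n - S' | n S' | n A1 S'; A1 → + | - | S n; S' → n - S' | A1 S' | ε

Left recursion appears on S.
For S: α = {n -, A1}, β = {n -, n, n A1}. Rewrite as S → β S' and S' → α S' | ε.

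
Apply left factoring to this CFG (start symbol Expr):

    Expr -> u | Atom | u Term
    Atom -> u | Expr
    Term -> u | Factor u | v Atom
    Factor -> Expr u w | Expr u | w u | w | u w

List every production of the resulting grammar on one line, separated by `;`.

Expr has alternatives sharing prefix 'u': factor to Expr → u Expr1 with Expr1 → ε | Term.
Factor has alternatives sharing prefix 'Expr u': factor to Factor → Expr u Factor1 with Factor1 → w | ε.
Factor has alternatives sharing prefix 'w': factor to Factor → w Factor2 with Factor2 → u | ε.

Expr -> Atom | u Expr1; Atom -> u | Expr; Term -> u | Factor u | v Atom; Factor -> u w | Expr u Factor1 | w Factor2; Expr1 -> epsilon | Term; Factor1 -> w | epsilon; Factor2 -> u | epsilon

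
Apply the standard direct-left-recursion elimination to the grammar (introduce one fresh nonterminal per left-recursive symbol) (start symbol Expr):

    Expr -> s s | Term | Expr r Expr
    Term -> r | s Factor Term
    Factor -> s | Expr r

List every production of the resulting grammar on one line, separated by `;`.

Expr -> s s Expr1 | Term Expr1; Term -> r | s Factor Term; Factor -> s | Expr r; Expr1 -> r Expr Expr1 | ε

Left recursion appears on Expr.
For Expr: α = {r Expr}, β = {s s, Term}. Rewrite as Expr → β Expr1 and Expr1 → α Expr1 | ε.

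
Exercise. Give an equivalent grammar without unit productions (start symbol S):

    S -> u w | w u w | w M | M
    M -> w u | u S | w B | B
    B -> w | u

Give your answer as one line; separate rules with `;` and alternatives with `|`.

Unit pairs: M ⇒* {B}; S ⇒* {B, M}.
Replace each nonterminal's rules with the union of the non-unit rules of every nonterminal it unit-derives.

S -> w | u | u w | w u w | w M | w u | u S | w B; M -> w | u | w u | u S | w B; B -> w | u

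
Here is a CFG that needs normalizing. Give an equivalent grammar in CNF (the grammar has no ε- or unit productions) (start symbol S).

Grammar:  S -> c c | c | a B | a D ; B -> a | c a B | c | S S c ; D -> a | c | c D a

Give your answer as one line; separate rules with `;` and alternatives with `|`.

S -> X1 X1 | c | X2 B | X2 D; B -> a | X1 Y1 | c | S Y2; D -> a | c | X1 Y3; X1 -> c; X2 -> a; Y1 -> X2 B; Y2 -> S X1; Y3 -> D X2

Introduce a nonterminal for each terminal appearing in a rule of length ≥ 2: X1 → c, X2 → a.
Binarize each right-hand side of length ≥ 3 by chaining fresh nonterminals (Y1, Y2, …): affected rules were B → X1 X2 B; B → S S X1; D → X1 D X2.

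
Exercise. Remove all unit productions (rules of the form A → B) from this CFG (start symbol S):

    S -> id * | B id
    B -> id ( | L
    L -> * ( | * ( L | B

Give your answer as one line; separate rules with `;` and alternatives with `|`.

Unit pairs: B ⇒* {L}; L ⇒* {B}.
Replace each nonterminal's rules with the union of the non-unit rules of every nonterminal it unit-derives.

S -> id * | B id; B -> * ( | * ( L | id (; L -> * ( | * ( L | id (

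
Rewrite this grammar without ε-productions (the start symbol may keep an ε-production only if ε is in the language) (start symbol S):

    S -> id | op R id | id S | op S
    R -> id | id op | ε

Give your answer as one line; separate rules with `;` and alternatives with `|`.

Nullable nonterminals: {R}.
ε ∉ L(G), so no ε-production is kept.
Expand every rule over subsets of its nullable positions: S → op R id gives op R id | op id.

S -> id | op R id | op id | id S | op S; R -> id | id op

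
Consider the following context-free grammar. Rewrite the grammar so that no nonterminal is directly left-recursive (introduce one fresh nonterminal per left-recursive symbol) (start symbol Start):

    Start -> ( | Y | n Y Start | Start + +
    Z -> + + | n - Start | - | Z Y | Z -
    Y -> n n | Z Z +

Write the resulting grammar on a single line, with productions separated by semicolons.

Directly left-recursive nonterminals: Start, Z.
For Start: α = {+ +}, β = {(, Y, n Y Start}. Rewrite as Start → β Start1 and Start1 → α Start1 | ε.
For Z: α = {Y, -}, β = {+ +, n - Start, -}. Rewrite as Z → β Z1 and Z1 → α Z1 | ε.

Start -> ( Start1 | Y Start1 | n Y Start Start1; Z -> + + Z1 | n - Start Z1 | - Z1; Y -> n n | Z Z +; Start1 -> + + Start1 | ε; Z1 -> Y Z1 | - Z1 | ε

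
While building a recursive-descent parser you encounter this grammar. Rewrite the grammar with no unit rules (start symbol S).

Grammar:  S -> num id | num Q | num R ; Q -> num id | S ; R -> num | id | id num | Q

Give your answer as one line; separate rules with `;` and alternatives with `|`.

Unit pairs: Q ⇒* {S}; R ⇒* {Q, S}.
For each unit pair (A, B), copy every non-unit production of B to A, then drop all unit productions.

S -> num id | num Q | num R; Q -> num id | num Q | num R; R -> num id | num Q | num R | num | id | id num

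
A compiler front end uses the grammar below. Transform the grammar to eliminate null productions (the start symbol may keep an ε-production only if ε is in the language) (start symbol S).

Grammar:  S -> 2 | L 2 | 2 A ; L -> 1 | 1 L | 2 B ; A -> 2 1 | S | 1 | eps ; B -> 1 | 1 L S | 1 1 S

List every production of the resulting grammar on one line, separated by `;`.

S -> 2 | L 2 | 2 A; L -> 1 | 1 L | 2 B; A -> 2 1 | S | 1; B -> 1 | 1 L S | 1 1 S

The nullable symbols are {A}.
ε ∉ L(G), so no ε-production is kept.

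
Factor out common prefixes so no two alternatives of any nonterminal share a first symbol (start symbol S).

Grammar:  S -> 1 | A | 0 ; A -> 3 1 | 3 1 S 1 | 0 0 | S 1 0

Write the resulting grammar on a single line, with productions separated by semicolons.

S -> 1 | A | 0; A -> 0 0 | S 1 0 | 3 1 A'; A' -> epsilon | S 1

A has alternatives sharing prefix '3 1': factor to A → 3 1 A' with A' → ε | S 1.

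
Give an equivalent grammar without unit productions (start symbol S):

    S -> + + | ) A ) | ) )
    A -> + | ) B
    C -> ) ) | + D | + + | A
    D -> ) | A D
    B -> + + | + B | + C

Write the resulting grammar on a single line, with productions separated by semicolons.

S -> + + | ) A ) | ) ); A -> + | ) B; C -> ) ) | + D | + + | + | ) B; D -> ) | A D; B -> + + | + B | + C

Unit pairs: C ⇒* {A}.
Replace each nonterminal's rules with the union of the non-unit rules of every nonterminal it unit-derives.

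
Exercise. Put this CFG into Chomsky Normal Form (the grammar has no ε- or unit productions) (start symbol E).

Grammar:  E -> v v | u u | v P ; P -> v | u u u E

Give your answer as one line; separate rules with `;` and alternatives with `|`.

Introduce a nonterminal for each terminal appearing in a rule of length ≥ 2: X1 → v, X2 → u.
Binarize each right-hand side of length ≥ 3 by chaining fresh nonterminals (Y1, Y2, …): affected rules were P → X2 X2 X2 E.

E -> X1 X1 | X2 X2 | X1 P; P -> v | X2 Y1; X1 -> v; X2 -> u; Y1 -> X2 Y2; Y2 -> X2 E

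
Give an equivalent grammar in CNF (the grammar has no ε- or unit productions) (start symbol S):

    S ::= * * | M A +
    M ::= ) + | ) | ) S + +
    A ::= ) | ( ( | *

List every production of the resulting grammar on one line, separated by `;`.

Introduce a nonterminal for each terminal appearing in a rule of length ≥ 2: X1 → *, X2 → +, X3 → ), X4 → (.
Binarize each right-hand side of length ≥ 3 by chaining fresh nonterminals (Y1, Y2, …): affected rules were S → M A X2; M → X3 S X2 X2.

S ::= X1 X1 | M Y1; M ::= X3 X2 | ) | X3 Y2; A ::= ) | X4 X4 | *; X1 ::= *; X2 ::= +; X3 ::= ); X4 ::= (; Y1 ::= A X2; Y2 ::= S Y3; Y3 ::= X2 X2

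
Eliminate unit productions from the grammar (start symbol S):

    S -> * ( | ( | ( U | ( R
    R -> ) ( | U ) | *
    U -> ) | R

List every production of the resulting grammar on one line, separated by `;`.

S -> * ( | ( | ( U | ( R; R -> ) ( | U ) | *; U -> ) | ) ( | U ) | *

Unit pairs: U ⇒* {R}.
Replace each nonterminal's rules with the union of the non-unit rules of every nonterminal it unit-derives.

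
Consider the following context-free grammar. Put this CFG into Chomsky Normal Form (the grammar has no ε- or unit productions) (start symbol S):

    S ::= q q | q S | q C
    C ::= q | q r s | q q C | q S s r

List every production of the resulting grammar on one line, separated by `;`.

Introduce a nonterminal for each terminal appearing in a rule of length ≥ 2: X1 → q, X2 → r, X3 → s.
Binarize each right-hand side of length ≥ 3 by chaining fresh nonterminals (Y1, Y2, …): affected rules were C → X1 X2 X3; C → X1 X1 C; C → X1 S X3 X2.

S ::= X1 X1 | X1 S | X1 C; C ::= q | X1 Y1 | X1 Y2 | X1 Y3; X1 ::= q; X2 ::= r; X3 ::= s; Y1 ::= X2 X3; Y2 ::= X1 C; Y3 ::= S Y4; Y4 ::= X3 X2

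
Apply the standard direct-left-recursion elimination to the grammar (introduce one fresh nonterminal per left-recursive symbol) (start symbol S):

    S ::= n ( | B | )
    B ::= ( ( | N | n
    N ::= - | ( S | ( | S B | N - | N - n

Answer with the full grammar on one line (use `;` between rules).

Left recursion appears on N.
For N: α = {-, - n}, β = {-, ( S, (, S B}. Rewrite as N → β N' and N' → α N' | ε.

S ::= n ( | B | ); B ::= ( ( | N | n; N ::= - N' | ( S N' | ( N' | S B N'; N' ::= - N' | - n N' | ε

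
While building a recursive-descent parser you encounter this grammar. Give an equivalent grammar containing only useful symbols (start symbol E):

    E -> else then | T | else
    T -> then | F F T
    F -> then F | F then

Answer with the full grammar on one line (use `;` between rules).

E -> else then | T | else; T -> then

Generating nonterminals: {E, T}.
Reachable from E after that: {E, T}.
Removed useless symbols: {F} and every production mentioning them.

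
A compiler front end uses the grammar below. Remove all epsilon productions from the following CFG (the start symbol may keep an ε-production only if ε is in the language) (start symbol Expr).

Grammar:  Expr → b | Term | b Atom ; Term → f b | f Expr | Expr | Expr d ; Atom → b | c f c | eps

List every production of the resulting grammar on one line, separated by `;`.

Nullable set = {Atom}.
ε ∉ L(G), so no ε-production is kept.

Expr → b | Term | b Atom; Term → f b | f Expr | Expr | Expr d; Atom → b | c f c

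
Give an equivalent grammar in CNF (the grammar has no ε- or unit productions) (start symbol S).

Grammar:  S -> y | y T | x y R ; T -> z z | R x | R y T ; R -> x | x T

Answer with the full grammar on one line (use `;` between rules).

Introduce a nonterminal for each terminal appearing in a rule of length ≥ 2: X1 → y, X2 → x, X3 → z.
Binarize each right-hand side of length ≥ 3 by chaining fresh nonterminals (Y1, Y2, …): affected rules were S → X2 X1 R; T → R X1 T.

S -> y | X1 T | X2 Y1; T -> X3 X3 | R X2 | R Y2; R -> x | X2 T; X1 -> y; X2 -> x; X3 -> z; Y1 -> X1 R; Y2 -> X1 T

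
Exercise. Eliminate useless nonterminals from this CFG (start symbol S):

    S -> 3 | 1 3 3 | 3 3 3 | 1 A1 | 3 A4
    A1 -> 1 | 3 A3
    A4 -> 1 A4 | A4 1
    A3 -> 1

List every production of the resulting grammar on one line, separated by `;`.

S -> 3 | 1 3 3 | 3 3 3 | 1 A1; A1 -> 1 | 3 A3; A3 -> 1

Generating nonterminals: {A1, A3, S}.
Reachable from S after that: {A1, A3, S}.
Removed useless symbols: {A4} and every production mentioning them.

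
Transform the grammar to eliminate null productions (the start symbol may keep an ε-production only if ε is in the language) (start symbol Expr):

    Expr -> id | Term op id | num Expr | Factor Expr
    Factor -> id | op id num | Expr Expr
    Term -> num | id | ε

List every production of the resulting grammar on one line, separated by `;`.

Nullable nonterminals: {Term}.
ε ∉ L(G), so no ε-production is kept.
Expand every rule over subsets of its nullable positions: Expr → Term op id gives Term op id | op id.

Expr -> id | Term op id | op id | num Expr | Factor Expr; Factor -> id | op id num | Expr Expr; Term -> num | id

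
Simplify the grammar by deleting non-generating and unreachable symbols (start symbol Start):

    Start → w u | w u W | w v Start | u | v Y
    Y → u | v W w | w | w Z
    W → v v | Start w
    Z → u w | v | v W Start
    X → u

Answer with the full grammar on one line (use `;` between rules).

Generating nonterminals: {Start, W, X, Y, Z}.
Reachable from Start after that: {Start, W, Y, Z}.
Removed useless symbols: {X} and every production mentioning them.

Start → w u | w u W | w v Start | u | v Y; Y → u | v W w | w | w Z; W → v v | Start w; Z → u w | v | v W Start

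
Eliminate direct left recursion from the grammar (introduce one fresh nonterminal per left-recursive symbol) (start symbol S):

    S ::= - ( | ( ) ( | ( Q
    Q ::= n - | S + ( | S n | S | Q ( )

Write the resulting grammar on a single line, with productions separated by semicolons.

S ::= - ( | ( ) ( | ( Q; Q ::= n - Q' | S + ( Q' | S n Q' | S Q'; Q' ::= ( ) Q' | epsilon

Directly left-recursive nonterminal: Q.
For Q: α = {( )}, β = {n -, S + (, S n, S}. Rewrite as Q → β Q' and Q' → α Q' | ε.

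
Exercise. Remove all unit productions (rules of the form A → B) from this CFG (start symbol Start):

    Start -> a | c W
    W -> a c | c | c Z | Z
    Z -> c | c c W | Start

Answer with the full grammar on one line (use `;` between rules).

Unit pairs: W ⇒* {Start, Z}; Z ⇒* {Start}.
Replace each nonterminal's rules with the union of the non-unit rules of every nonterminal it unit-derives.

Start -> a | c W; W -> c | c c W | a | c W | a c | c Z; Z -> c | c c W | a | c W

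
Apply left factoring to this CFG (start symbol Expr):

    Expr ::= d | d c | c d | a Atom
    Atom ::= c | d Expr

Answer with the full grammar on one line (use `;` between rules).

Expr has alternatives sharing prefix 'd': factor to Expr → d Expr1 with Expr1 → ε | c.

Expr ::= c d | a Atom | d Expr1; Atom ::= c | d Expr; Expr1 ::= epsilon | c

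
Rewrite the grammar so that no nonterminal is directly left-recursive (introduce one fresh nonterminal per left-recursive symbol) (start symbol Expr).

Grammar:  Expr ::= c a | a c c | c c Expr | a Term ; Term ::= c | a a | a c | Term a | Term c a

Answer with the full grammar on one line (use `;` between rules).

Left recursion appears on Term.
For Term: α = {a, c a}, β = {c, a a, a c}. Rewrite as Term → β Term1 and Term1 → α Term1 | ε.

Expr ::= c a | a c c | c c Expr | a Term; Term ::= c Term1 | a a Term1 | a c Term1; Term1 ::= a Term1 | c a Term1 | ε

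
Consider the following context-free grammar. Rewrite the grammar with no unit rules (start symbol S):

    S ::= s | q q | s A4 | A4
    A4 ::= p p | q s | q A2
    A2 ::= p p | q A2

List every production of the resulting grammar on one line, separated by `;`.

Unit pairs: S ⇒* {A4}.
Replace each nonterminal's rules with the union of the non-unit rules of every nonterminal it unit-derives.

S ::= p p | q s | q A2 | s | q q | s A4; A4 ::= p p | q s | q A2; A2 ::= p p | q A2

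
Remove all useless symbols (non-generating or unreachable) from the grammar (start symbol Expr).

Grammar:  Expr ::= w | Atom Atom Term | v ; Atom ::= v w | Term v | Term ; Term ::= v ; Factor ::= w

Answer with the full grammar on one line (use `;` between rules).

Expr ::= w | Atom Atom Term | v; Atom ::= v w | Term v | Term; Term ::= v

Generating nonterminals: {Atom, Expr, Factor, Term}.
Reachable from Expr after that: {Atom, Expr, Term}.
Removed useless symbols: {Factor} and every production mentioning them.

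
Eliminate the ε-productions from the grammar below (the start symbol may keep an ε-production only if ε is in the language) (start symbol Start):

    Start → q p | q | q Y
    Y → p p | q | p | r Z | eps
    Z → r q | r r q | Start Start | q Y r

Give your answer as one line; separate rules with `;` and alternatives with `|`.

Nullable nonterminals: {Y}.
ε ∉ L(G), so no ε-production is kept.
Add the nullable-subset variants: Z → q Y r gives q Y r | q r.

Start → q p | q | q Y; Y → p p | q | p | r Z; Z → r q | r r q | Start Start | q Y r | q r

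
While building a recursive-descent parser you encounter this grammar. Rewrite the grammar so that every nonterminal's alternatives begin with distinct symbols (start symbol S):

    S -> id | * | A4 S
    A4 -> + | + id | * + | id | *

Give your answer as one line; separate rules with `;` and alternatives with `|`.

A4 has alternatives sharing prefix '+': factor to A4 → + A4' with A4' → ε | id.
A4 has alternatives sharing prefix '*': factor to A4 → * A4'' with A4'' → + | ε.

S -> id | * | A4 S; A4 -> id | + A4' | * A4''; A4' -> ε | id; A4'' -> + | ε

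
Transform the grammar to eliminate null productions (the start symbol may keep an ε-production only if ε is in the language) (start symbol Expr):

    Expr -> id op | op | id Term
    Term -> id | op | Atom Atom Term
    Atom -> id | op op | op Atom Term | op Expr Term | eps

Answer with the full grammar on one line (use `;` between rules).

Nullable nonterminals: {Atom}.
ε ∉ L(G), so no ε-production is kept.
For each production, add variants omitting each subset of nullable occurrences: Term → Atom Atom Term gives Atom Atom Term | Atom Term. Atom → op Atom Term gives op Atom Term | op Term.

Expr -> id op | op | id Term; Term -> id | op | Atom Atom Term | Atom Term; Atom -> id | op op | op Atom Term | op Term | op Expr Term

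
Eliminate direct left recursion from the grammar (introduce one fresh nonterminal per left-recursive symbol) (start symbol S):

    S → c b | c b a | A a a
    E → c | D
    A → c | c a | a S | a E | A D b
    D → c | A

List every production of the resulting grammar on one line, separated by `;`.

Directly left-recursive nonterminal: A.
For A: α = {D b}, β = {c, c a, a S, a E}. Rewrite as A → β A' and A' → α A' | ε.

S → c b | c b a | A a a; E → c | D; A → c A' | c a A' | a S A' | a E A'; D → c | A; A' → D b A' | ε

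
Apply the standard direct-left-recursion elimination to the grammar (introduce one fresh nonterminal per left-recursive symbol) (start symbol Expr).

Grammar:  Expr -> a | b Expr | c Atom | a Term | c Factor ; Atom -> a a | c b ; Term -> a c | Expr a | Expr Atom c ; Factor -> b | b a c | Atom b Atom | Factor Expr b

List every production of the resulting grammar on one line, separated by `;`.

Expr -> a | b Expr | c Atom | a Term | c Factor; Atom -> a a | c b; Term -> a c | Expr a | Expr Atom c; Factor -> b Factor1 | b a c Factor1 | Atom b Atom Factor1; Factor1 -> Expr b Factor1 | ε

Factor is directly left-recursive.
For Factor: α = {Expr b}, β = {b, b a c, Atom b Atom}. Rewrite as Factor → β Factor1 and Factor1 → α Factor1 | ε.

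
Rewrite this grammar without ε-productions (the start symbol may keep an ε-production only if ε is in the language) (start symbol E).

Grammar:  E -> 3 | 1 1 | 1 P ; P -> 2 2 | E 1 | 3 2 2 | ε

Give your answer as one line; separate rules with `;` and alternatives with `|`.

Nullable nonterminals: {P}.
ε ∉ L(G), so no ε-production is kept.
Expand every rule over subsets of its nullable positions: E → 1 P gives 1 P | 1.

E -> 3 | 1 1 | 1 P | 1; P -> 2 2 | E 1 | 3 2 2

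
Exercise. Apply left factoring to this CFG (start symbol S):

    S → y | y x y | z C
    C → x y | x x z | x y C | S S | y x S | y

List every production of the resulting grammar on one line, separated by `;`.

S → z C | y S'; C → S S | x C' | y C''; S' → ε | x y; C' → x z | y C'''; C'' → x S | ε; C''' → ε | C

S has alternatives sharing prefix 'y': factor to S → y S' with S' → ε | x y.
C has alternatives sharing prefix 'x': factor to C → x C' with C' → y | x z | y C.
C has alternatives sharing prefix 'y': factor to C → y C'' with C'' → x S | ε.
C' has alternatives sharing prefix 'y': factor to C' → y C''' with C''' → ε | C.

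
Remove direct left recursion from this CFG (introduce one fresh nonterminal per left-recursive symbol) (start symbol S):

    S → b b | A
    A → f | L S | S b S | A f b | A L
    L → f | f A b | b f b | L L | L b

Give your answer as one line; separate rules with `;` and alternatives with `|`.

S → b b | A; A → f A' | L S A' | S b S A'; L → f L' | f A b L' | b f b L'; A' → f b A' | L A' | ε; L' → L L' | b L' | ε

Left recursion appears on A, L.
For A: α = {f b, L}, β = {f, L S, S b S}. Rewrite as A → β A' and A' → α A' | ε.
For L: α = {L, b}, β = {f, f A b, b f b}. Rewrite as L → β L' and L' → α L' | ε.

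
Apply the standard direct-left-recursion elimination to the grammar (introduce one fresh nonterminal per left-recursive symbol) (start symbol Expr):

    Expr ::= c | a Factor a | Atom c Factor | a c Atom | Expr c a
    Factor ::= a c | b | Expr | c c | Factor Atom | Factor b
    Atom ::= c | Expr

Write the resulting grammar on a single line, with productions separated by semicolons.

Directly left-recursive nonterminals: Expr, Factor.
For Expr: α = {c a}, β = {c, a Factor a, Atom c Factor, a c Atom}. Rewrite as Expr → β Expr1 and Expr1 → α Expr1 | ε.
For Factor: α = {Atom, b}, β = {a c, b, Expr, c c}. Rewrite as Factor → β Factor1 and Factor1 → α Factor1 | ε.

Expr ::= c Expr1 | a Factor a Expr1 | Atom c Factor Expr1 | a c Atom Expr1; Factor ::= a c Factor1 | b Factor1 | Expr Factor1 | c c Factor1; Atom ::= c | Expr; Expr1 ::= c a Expr1 | epsilon; Factor1 ::= Atom Factor1 | b Factor1 | epsilon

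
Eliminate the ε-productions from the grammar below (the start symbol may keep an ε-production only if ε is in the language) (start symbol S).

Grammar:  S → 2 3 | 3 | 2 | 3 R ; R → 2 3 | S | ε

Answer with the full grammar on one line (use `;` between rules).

The nullable symbols are {R}.
ε ∉ L(G), so no ε-production is kept.

S → 2 3 | 3 | 2 | 3 R; R → 2 3 | S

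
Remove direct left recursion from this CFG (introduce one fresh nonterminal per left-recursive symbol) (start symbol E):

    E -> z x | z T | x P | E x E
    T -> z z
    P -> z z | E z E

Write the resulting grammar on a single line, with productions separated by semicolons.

E is directly left-recursive.
For E: α = {x E}, β = {z x, z T, x P}. Rewrite as E → β E' and E' → α E' | ε.

E -> z x E' | z T E' | x P E'; T -> z z; P -> z z | E z E; E' -> x E E' | ε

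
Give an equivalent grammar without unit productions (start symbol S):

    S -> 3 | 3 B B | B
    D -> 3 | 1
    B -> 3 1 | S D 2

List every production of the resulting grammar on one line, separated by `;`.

S -> 3 1 | S D 2 | 3 | 3 B B; D -> 3 | 1; B -> 3 1 | S D 2

Unit pairs: S ⇒* {B}.
For each unit pair (A, B), copy every non-unit production of B to A, then drop all unit productions.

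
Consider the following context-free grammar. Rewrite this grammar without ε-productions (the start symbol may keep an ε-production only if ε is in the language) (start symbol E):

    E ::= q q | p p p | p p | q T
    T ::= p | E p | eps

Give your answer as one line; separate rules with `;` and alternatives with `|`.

The nullable symbols are {T}.
ε ∉ L(G), so no ε-production is kept.
For each production, add variants omitting each subset of nullable occurrences: E → q T gives q T | q.

E ::= q q | p p p | p p | q T | q; T ::= p | E p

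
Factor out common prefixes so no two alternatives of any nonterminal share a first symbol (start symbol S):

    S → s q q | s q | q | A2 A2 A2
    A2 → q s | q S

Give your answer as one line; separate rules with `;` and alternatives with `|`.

S has alternatives sharing prefix 's q': factor to S → s q S' with S' → q | ε.
A2 has alternatives sharing prefix 'q': factor to A2 → q A2' with A2' → s | S.

S → q | A2 A2 A2 | s q S'; A2 → q A2'; S' → q | ε; A2' → s | S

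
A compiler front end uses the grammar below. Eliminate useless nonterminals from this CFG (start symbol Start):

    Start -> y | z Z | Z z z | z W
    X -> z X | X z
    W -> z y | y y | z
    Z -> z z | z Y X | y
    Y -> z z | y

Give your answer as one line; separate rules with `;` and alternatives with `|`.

Generating nonterminals: {Start, W, Y, Z}.
Reachable from Start after that: {Start, W, Z}.
Removed useless symbols: {X, Y} and every production mentioning them.

Start -> y | z Z | Z z z | z W; W -> z y | y y | z; Z -> z z | y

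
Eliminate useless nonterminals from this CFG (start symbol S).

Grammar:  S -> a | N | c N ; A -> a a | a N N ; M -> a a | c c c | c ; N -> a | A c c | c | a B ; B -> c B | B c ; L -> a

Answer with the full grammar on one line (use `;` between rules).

Generating nonterminals: {A, L, M, N, S}.
Reachable from S after that: {A, N, S}.
Removed useless symbols: {B, L, M} and every production mentioning them.

S -> a | N | c N; A -> a a | a N N; N -> a | A c c | c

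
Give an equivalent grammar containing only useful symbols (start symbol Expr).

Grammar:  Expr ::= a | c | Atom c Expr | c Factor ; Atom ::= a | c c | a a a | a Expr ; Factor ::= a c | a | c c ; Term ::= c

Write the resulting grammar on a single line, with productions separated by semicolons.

Expr ::= a | c | Atom c Expr | c Factor; Atom ::= a | c c | a a a | a Expr; Factor ::= a c | a | c c

Generating nonterminals: {Atom, Expr, Factor, Term}.
Reachable from Expr after that: {Atom, Expr, Factor}.
Removed useless symbols: {Term} and every production mentioning them.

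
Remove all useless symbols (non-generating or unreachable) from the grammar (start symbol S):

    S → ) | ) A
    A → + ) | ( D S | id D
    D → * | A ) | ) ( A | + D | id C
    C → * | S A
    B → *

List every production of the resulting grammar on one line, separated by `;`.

Generating nonterminals: {A, B, C, D, S}.
Reachable from S after that: {A, C, D, S}.
Removed useless symbols: {B} and every production mentioning them.

S → ) | ) A; A → + ) | ( D S | id D; D → * | A ) | ) ( A | + D | id C; C → * | S A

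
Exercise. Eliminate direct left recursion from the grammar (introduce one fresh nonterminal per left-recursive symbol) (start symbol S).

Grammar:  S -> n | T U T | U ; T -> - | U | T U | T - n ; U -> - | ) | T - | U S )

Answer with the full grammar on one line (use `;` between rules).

Left recursion appears on T, U.
For T: α = {U, - n}, β = {-, U}. Rewrite as T → β T' and T' → α T' | ε.
For U: α = {S )}, β = {-, ), T -}. Rewrite as U → β U' and U' → α U' | ε.

S -> n | T U T | U; T -> - T' | U T'; U -> - U' | ) U' | T - U'; T' -> U T' | - n T' | ε; U' -> S ) U' | ε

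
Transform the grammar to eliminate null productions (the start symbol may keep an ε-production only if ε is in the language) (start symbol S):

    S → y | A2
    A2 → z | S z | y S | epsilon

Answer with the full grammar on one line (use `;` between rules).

The nullable symbols are {A2, S}.
ε ∈ L(G) since S is nullable, so keep S → ε.
Expand every rule over subsets of its nullable positions: A2 → y S gives y S | y.

S → y | A2 | epsilon; A2 → z | S z | y S | y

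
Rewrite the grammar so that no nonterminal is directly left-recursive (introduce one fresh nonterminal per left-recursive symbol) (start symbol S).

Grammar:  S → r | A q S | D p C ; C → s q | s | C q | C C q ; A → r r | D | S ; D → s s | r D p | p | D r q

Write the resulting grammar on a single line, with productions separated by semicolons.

Left recursion appears on C, D.
For C: α = {q, C q}, β = {s q, s}. Rewrite as C → β C' and C' → α C' | ε.
For D: α = {r q}, β = {s s, r D p, p}. Rewrite as D → β D' and D' → α D' | ε.

S → r | A q S | D p C; C → s q C' | s C'; A → r r | D | S; D → s s D' | r D p D' | p D'; C' → q C' | C q C' | ε; D' → r q D' | ε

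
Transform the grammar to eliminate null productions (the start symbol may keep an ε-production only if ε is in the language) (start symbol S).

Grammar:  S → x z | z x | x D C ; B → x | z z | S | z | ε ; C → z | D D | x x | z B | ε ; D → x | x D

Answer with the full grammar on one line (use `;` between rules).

Nullable set = {B, C}.
ε ∉ L(G), so no ε-production is kept.
For each production, add variants omitting each subset of nullable occurrences: S → x D C gives x D C | x D.

S → x z | z x | x D C | x D; B → x | z z | S | z; C → z | D D | x x | z B; D → x | x D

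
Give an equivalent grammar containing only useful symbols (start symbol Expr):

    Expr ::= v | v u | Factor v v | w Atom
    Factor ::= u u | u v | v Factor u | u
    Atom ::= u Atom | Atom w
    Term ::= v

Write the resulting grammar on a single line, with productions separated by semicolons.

Expr ::= v | v u | Factor v v; Factor ::= u u | u v | v Factor u | u

Generating nonterminals: {Expr, Factor, Term}.
Reachable from Expr after that: {Expr, Factor}.
Removed useless symbols: {Atom, Term} and every production mentioning them.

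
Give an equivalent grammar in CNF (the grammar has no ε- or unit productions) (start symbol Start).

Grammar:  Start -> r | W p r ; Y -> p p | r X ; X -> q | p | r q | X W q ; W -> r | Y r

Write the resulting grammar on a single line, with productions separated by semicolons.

Start -> r | W Y1; Y -> X1 X1 | X2 X; X -> q | p | X2 X3 | X Y2; W -> r | Y X2; X1 -> p; X2 -> r; X3 -> q; Y1 -> X1 X2; Y2 -> W X3

Introduce a nonterminal for each terminal appearing in a rule of length ≥ 2: X1 → p, X2 → r, X3 → q.
Binarize each right-hand side of length ≥ 3 by chaining fresh nonterminals (Y1, Y2, …): affected rules were Start → W X1 X2; X → X W X3.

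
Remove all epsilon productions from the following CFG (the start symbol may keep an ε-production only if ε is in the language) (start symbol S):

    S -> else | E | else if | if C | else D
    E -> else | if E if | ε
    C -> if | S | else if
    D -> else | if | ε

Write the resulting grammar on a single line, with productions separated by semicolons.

The nullable symbols are {C, D, E, S}.
ε ∈ L(G) since S is nullable, so keep S → ε.
For each production, add variants omitting each subset of nullable occurrences: S → if C gives if C | if. E → if E if gives if E if | if if.

S -> else | E | else if | if C | if | else D | ε; E -> else | if E if | if if; C -> if | S | else if; D -> else | if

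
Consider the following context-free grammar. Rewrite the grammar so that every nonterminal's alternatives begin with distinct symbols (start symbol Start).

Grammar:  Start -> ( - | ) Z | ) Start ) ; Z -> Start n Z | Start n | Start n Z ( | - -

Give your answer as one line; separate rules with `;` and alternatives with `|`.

Start -> ( - | ) Start1; Z -> - - | Start n Z1; Start1 -> Z | Start ); Z1 -> ε | Z Z11; Z11 -> ε | (

Start has alternatives sharing prefix ')': factor to Start → ) Start1 with Start1 → Z | Start ).
Z has alternatives sharing prefix 'Start n': factor to Z → Start n Z1 with Z1 → Z | ε | Z (.
Z1 has alternatives sharing prefix 'Z': factor to Z1 → Z Z11 with Z11 → ε | (.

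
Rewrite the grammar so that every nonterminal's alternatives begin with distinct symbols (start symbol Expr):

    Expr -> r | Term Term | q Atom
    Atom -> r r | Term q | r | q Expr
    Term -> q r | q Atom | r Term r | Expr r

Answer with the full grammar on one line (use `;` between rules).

Expr -> r | Term Term | q Atom; Atom -> Term q | q Expr | r Atom1; Term -> r Term r | Expr r | q Term1; Atom1 -> r | ε; Term1 -> r | Atom

Atom has alternatives sharing prefix 'r': factor to Atom → r Atom1 with Atom1 → r | ε.
Term has alternatives sharing prefix 'q': factor to Term → q Term1 with Term1 → r | Atom.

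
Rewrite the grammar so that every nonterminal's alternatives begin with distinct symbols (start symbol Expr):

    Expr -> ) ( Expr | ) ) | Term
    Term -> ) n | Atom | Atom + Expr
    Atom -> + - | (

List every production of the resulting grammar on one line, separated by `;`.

Expr -> Term | ) Expr1; Term -> ) n | Atom Term1; Atom -> + - | (; Expr1 -> ( Expr | ); Term1 -> ε | + Expr

Expr has alternatives sharing prefix ')': factor to Expr → ) Expr1 with Expr1 → ( Expr | ).
Term has alternatives sharing prefix 'Atom': factor to Term → Atom Term1 with Term1 → ε | + Expr.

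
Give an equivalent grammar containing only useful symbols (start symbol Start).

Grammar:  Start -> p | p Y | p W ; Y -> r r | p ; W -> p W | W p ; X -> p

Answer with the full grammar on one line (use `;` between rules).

Generating nonterminals: {Start, X, Y}.
Reachable from Start after that: {Start, Y}.
Removed useless symbols: {W, X} and every production mentioning them.

Start -> p | p Y; Y -> r r | p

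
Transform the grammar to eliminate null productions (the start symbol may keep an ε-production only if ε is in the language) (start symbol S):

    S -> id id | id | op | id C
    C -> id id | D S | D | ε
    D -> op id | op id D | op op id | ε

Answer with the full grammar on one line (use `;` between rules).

S -> id id | id | op | id C; C -> id id | D S | S | D; D -> op id | op id D | op op id

The nullable symbols are {C, D}.
ε ∉ L(G), so no ε-production is kept.
Add the nullable-subset variants: C → D S gives D S | S.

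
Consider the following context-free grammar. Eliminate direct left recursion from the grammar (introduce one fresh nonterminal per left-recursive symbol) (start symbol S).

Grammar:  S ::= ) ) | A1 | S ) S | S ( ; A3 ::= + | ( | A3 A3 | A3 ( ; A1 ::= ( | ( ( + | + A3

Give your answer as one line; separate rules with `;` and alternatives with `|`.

S ::= ) ) S' | A1 S'; A3 ::= + A3' | ( A3'; A1 ::= ( | ( ( + | + A3; S' ::= ) S S' | ( S' | ε; A3' ::= A3 A3' | ( A3' | ε

Left recursion appears on S, A3.
For S: α = {) S, (}, β = {) ), A1}. Rewrite as S → β S' and S' → α S' | ε.
For A3: α = {A3, (}, β = {+, (}. Rewrite as A3 → β A3' and A3' → α A3' | ε.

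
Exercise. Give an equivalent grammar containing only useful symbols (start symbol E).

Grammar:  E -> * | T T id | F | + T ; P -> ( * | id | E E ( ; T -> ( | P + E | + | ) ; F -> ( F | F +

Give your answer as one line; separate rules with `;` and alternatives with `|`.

Generating nonterminals: {E, P, T}.
Reachable from E after that: {E, P, T}.
Removed useless symbols: {F} and every production mentioning them.

E -> * | T T id | + T; P -> ( * | id | E E (; T -> ( | P + E | + | )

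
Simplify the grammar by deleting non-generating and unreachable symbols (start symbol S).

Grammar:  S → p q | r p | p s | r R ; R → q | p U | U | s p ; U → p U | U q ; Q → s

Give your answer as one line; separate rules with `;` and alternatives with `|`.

S → p q | r p | p s | r R; R → q | s p

Generating nonterminals: {Q, R, S}.
Reachable from S after that: {R, S}.
Removed useless symbols: {Q, U} and every production mentioning them.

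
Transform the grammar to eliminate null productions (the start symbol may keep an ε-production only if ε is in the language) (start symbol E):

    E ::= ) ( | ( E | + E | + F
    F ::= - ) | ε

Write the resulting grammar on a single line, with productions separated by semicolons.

E ::= ) ( | ( E | + E | + F | +; F ::= - )

The nullable symbols are {F}.
ε ∉ L(G), so no ε-production is kept.
Expand every rule over subsets of its nullable positions: E → + F gives + F | +.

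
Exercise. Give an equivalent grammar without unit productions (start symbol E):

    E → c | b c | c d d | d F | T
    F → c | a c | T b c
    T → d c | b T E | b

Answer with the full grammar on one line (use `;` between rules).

E → c | b c | c d d | d F | d c | b T E | b; F → c | a c | T b c; T → d c | b T E | b

Unit pairs: E ⇒* {T}.
For each unit pair (A, B), copy every non-unit production of B to A, then drop all unit productions.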